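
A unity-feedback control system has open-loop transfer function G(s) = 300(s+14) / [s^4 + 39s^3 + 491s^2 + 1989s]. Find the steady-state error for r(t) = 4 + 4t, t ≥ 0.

663/350

Lowest-order denominator term is 1989s, so the open loop has 1 pole at the origin → type 1 system. Taking each input component in turn:
  • 4: tracked with zero error.
  • 4t: e_ss = 4/K_v with K_v=1400/663 → 663/350.
Total e_ss = 663/350.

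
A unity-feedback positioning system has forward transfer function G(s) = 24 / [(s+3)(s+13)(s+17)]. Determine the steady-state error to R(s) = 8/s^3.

System type = 0 (no poles at s=0).
For a type-0 system K_a = 0, so e_ss to a parabolic input is unbounded.

infinity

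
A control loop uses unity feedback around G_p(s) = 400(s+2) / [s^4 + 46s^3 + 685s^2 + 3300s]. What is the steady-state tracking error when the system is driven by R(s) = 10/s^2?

Lowest-order denominator term is 3300s, so the open loop has 1 pole at the origin → type 1 system.
K_v = lim_{s→0} s·G_p(s) = 400·2 / 3300 = 8/33.
e_ss = 10/K_v = 10/(8/33) = 41.25.

41.25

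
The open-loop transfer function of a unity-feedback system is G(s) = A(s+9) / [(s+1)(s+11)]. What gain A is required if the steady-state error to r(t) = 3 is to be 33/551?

System type = 0 (no poles at s=0).
K_p = lim_{s→0} G(s) = A·9 / (1·11) = (9/11)·A.
e_ss = 3/(1 + K_p) = 33/551 ⇒ 1 + (9/11)·A = 551/11 ⇒ A = 60.

60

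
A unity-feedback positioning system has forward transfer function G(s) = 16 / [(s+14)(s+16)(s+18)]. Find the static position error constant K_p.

1/252

No free integrators in G(s): this is a type 0 system.
K_p = lim_{s→0} G(s) = 16 / (14·16·18) = 1/252.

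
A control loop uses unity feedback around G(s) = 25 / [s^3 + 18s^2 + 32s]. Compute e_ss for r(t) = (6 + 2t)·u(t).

Lowest-order denominator term is 32s, so the open loop has 1 pole at the origin → type 1 system. Treating each term separately:
  • 6: tracked with zero error.
  • 2t: e_ss = 2/K_v with K_v=25/32 → 2.56.
Total e_ss = 2.56.

2.56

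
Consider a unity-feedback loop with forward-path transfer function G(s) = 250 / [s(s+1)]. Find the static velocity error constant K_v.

250

One free integrator in G(s): this is a type 1 system.
K_v = lim_{s→0} s·G(s) = 250 / (1) = 250.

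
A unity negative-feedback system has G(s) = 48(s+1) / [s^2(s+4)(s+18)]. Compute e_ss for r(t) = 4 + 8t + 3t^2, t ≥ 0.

System type = 2 (two poles at s=0). Treating each term separately:
  • 4: tracked with zero error.
  • 8t: tracked with zero error.
  • 3t^2: e_ss = 6/K_a with K_a=2/3 → 9.
Total e_ss = 9.

9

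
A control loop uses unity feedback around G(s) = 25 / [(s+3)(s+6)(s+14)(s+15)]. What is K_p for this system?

The open loop has no poles at the origin → type 0 system.
K_p = lim_{s→0} G(s) = 25 / (3·6·14·15) = 5/756.

5/756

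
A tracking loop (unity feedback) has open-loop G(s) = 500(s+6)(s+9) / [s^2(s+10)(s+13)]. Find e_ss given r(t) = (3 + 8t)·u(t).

System type = 2 (two poles at s=0). Treating each term separately:
  • 3: tracked with zero error.
  • 8t: tracked with zero error.
Total e_ss = 0.

0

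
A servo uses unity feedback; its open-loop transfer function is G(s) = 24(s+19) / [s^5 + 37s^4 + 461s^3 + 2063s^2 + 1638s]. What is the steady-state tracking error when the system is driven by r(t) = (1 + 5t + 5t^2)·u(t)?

infinity

Factoring s from the denominator leaves a polynomial with constant term 1638, so the system is type 1. By superposition:
  • 1: tracked with zero error.
  • 5t: e_ss = 5/K_v with K_v=76/273 → 1365/76.
  • 5t^2: a type-1 system cannot track it, e_ss → ∞.
The unbounded component dominates.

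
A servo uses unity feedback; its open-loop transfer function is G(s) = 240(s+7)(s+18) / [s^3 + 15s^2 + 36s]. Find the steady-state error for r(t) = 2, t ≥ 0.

0

Lowest-order denominator term is 36s, so the open loop has 1 pole at the origin → type 1 system.
A type-1 system has K_p = ∞, so it tracks a step input with zero steady-state error.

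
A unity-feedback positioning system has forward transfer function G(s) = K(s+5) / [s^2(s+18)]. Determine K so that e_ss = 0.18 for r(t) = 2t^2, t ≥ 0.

Two free integrators in G(s): this is a type 2 system.
K_a = lim_{s→0} s^2·G(s) = K·5 / (18) = (5/18)·K.
e_ss = 4/K_a = 0.18 ⇒ K_a = 200/9 ⇒ K = (200/9)/(5/18) = 80.

80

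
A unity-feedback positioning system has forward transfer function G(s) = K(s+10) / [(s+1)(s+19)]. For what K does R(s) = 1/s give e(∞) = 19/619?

The open loop has no poles at the origin → type 0 system.
K_p = lim_{s→0} G(s) = K·10 / (1·19) = (10/19)·K.
e_ss = 1/(1 + K_p) = 19/619 ⇒ 1 + (10/19)·K = 619/19 ⇒ K = 60.

60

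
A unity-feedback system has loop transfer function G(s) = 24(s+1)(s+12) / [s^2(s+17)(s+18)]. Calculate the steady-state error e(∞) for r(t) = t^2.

2.125

The open loop has two poles at the origin → type 2 system.
K_a = lim_{s→0} s^2·G(s) = 24·1·12 / (17·18) = 16/17.
r(t) = t^2 gives R(s) = 2/s^3.
e_ss = 2/K_a = 2/(16/17) = 2.125.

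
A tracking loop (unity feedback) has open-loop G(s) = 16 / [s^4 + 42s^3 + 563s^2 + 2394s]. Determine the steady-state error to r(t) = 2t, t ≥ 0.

299.25

The denominator has no term below 2394s — 1 pole at s=0, type 1.
K_v = lim_{s→0} s·G(s) = 16 / 2394 = 8/1197.
e_ss = 2/K_v = 2/(8/1197) = 299.25.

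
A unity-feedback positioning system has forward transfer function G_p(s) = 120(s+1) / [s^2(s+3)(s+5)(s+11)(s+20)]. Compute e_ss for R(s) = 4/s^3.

110

The open loop has two poles at the origin → type 2 system.
K_a = lim_{s→0} s^2·G_p(s) = 120·1 / (3·5·11·20) = 2/55.
r(t) = 2t^2 gives R(s) = 4/s^3.
e_ss = 4/K_a = 4/(2/55) = 110.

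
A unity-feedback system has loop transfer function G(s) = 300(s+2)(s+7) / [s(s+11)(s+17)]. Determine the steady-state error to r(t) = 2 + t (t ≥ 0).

System type = 1 (one pole at s=0). Treating each term separately:
  • 2: tracked with zero error.
  • t: e_ss = 1/K_v with K_v=4200/187 → 187/4200.
Total e_ss = 187/4200.

187/4200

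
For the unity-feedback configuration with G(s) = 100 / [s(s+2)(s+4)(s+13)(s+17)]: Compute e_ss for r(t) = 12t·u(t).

G(s) has one factor of s in the denominator, so the system is type 1.
K_v = lim_{s→0} s·G(s) = 100 / (2·4·13·17) = 25/442.
e_ss = 12/K_v = 12/(25/442) = 212.16.

212.16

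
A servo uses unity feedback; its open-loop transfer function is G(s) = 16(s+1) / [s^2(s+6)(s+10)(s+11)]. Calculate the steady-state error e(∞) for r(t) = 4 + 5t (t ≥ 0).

0

G(s) has two factors of s in the denominator, so the system is type 2. By superposition:
  • 4: tracked with zero error.
  • 5t: tracked with zero error.
Total e_ss = 0.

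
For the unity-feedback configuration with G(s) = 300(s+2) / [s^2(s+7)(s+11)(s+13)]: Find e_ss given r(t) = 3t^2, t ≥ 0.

10.01

G(s) has two factors of s in the denominator, so the system is type 2.
K_a = lim_{s→0} s^2·G(s) = 300·2 / (7·11·13) = 600/1001.
r(t) = 3t^2 gives R(s) = 6/s^3.
e_ss = 6/K_a = 6/(600/1001) = 10.01.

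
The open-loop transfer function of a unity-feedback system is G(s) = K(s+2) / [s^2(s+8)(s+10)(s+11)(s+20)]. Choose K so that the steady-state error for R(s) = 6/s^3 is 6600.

The open loop has two poles at the origin → type 2 system.
K_a = lim_{s→0} s^2·G(s) = K·2 / (8·10·11·20) = (1/8800)·K.
e_ss = 6/K_a = 6600 ⇒ K_a = 1/1100 ⇒ K = (1/1100)/(1/8800) = 8.

8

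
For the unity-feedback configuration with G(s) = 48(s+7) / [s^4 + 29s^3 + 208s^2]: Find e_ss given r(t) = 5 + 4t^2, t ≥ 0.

104/21

Lowest-order denominator term is 208s^2, so the open loop has 2 poles at the origin → type 2 system. By superposition:
  • 5: tracked with zero error.
  • 4t^2: e_ss = 8/K_a with K_a=21/13 → 104/21.
Total e_ss = 104/21.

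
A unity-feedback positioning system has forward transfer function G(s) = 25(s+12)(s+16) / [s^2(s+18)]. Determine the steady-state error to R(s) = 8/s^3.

System type = 2 (two poles at s=0).
K_a = lim_{s→0} s^2·G(s) = 25·12·16 / (18) = 800/3.
r(t) = 4t^2 gives R(s) = 8/s^3.
e_ss = 8/K_a = 8/(800/3) = 0.03.

0.03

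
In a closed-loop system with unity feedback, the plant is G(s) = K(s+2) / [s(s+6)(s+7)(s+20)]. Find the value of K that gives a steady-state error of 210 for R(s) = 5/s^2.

One free integrator in G(s): this is a type 1 system.
K_v = lim_{s→0} s·G(s) = K·2 / (6·7·20) = (1/420)·K.
e_ss = 5/K_v = 210 ⇒ K_v = 1/42 ⇒ K = (1/42)/(1/420) = 10.

10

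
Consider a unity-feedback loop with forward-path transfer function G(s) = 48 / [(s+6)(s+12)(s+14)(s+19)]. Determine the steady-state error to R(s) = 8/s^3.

infinity

The open loop has no poles at the origin → type 0 system.
For a type-0 system K_a = 0, so e_ss to a parabolic input is unbounded.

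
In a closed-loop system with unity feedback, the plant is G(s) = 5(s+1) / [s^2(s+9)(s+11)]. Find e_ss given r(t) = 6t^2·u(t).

237.6

Two free integrators in G(s): this is a type 2 system.
K_a = lim_{s→0} s^2·G(s) = 5·1 / (9·11) = 5/99.
r(t) = 6t^2 gives R(s) = 12/s^3.
e_ss = 12/K_a = 12/(5/99) = 237.6.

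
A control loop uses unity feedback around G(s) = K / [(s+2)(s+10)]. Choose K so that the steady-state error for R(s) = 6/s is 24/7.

The open loop has no poles at the origin → type 0 system.
K_p = lim_{s→0} G(s) = K / (2·10) = 0.05·K.
e_ss = 6/(1 + K_p) = 24/7 ⇒ 1 + 0.05·K = 1.75 ⇒ K = 15.

15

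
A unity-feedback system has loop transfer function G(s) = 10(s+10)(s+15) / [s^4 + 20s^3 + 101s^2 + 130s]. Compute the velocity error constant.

Lowest-order denominator term is 130s, so the open loop has 1 pole at the origin → type 1 system.
K_v = lim_{s→0} s·G(s) = 10·10·15 / 130 = 150/13.

150/13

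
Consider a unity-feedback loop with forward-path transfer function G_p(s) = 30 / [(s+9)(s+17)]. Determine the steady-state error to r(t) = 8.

System type = 0 (no poles at s=0).
K_p = lim_{s→0} G_p(s) = 30 / (9·17) = 10/51.
e_ss = 8/(1 + K_p) = 8/(61/51) = 408/61.

408/61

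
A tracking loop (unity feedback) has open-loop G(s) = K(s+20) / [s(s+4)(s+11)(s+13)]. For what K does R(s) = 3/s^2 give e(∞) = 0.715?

System type = 1 (one pole at s=0).
K_v = lim_{s→0} s·G(s) = K·20 / (4·11·13) = (5/143)·K.
e_ss = 3/K_v = 0.715 ⇒ K_v = 600/143 ⇒ K = (600/143)/(5/143) = 120.

120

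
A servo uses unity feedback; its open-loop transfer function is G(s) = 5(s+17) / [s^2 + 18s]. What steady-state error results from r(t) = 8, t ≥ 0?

Factoring s from the denominator leaves a polynomial with constant term 18, so the system is type 1.
K_p = ∞ for a type-1 system; e_ss to a step is zero.

0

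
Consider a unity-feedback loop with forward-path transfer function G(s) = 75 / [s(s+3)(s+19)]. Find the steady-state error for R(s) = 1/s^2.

The open loop has one pole at the origin → type 1 system.
K_v = lim_{s→0} s·G(s) = 75 / (3·19) = 25/19.
e_ss = 1/K_v = 1/(25/19) = 0.76.

0.76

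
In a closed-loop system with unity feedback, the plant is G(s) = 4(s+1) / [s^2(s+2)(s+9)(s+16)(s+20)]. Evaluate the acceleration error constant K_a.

1/1440

G(s) has two factors of s in the denominator, so the system is type 2.
K_a = lim_{s→0} s^2·G(s) = 4·1 / (2·9·16·20) = 1/1440.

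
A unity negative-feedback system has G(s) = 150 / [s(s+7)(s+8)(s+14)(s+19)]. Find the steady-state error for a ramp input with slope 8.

59584/75

G(s) has one factor of s in the denominator, so the system is type 1.
K_v = lim_{s→0} s·G(s) = 150 / (7·8·14·19) = 75/7448.
e_ss = 8/K_v = 8/(75/7448) = 59584/75.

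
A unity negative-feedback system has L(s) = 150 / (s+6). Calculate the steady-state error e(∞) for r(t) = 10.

5/13

System type = 0 (no poles at s=0).
K_p = lim_{s→0} L(s) = 150 / (6) = 25.
e_ss = 10/(1 + K_p) = 10/26 = 5/13.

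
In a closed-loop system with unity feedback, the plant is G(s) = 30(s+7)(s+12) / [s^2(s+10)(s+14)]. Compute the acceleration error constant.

18

The open loop has two poles at the origin → type 2 system.
K_a = lim_{s→0} s^2·G(s) = 30·7·12 / (10·14) = 18.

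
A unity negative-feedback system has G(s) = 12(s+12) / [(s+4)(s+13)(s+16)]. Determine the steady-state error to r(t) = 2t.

System type = 0 (no poles at s=0).
K_v = lim_{s→0} s·G(s) = 0; the steady-state error to this ramp input grows without bound.

infinity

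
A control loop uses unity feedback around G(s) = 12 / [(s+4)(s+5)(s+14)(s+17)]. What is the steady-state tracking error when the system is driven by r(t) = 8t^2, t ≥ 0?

System type = 0 (no poles at s=0).
K_a = lim_{s→0} s^2·G(s) = 0; the steady-state error to this parabolic input grows without bound.

infinity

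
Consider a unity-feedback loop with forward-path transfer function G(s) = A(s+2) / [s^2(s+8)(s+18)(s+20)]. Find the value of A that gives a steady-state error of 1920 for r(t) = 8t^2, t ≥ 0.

12

System type = 2 (two poles at s=0).
K_a = lim_{s→0} s^2·G(s) = A·2 / (8·18·20) = (1/1440)·A.
e_ss = 16/K_a = 1920 ⇒ K_a = 1/120 ⇒ A = (1/120)/(1/1440) = 12.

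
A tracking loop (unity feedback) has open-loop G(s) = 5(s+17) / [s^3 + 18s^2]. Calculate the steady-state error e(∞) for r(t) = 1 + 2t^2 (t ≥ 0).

72/85

Factoring s^2 from the denominator leaves a polynomial with constant term 18, so the system is type 2. By superposition:
  • 1: tracked with zero error.
  • 2t^2: e_ss = 4/K_a with K_a=85/18 → 72/85.
Total e_ss = 72/85.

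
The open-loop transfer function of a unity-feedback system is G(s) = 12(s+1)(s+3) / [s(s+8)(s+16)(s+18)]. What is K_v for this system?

The open loop has one pole at the origin → type 1 system.
K_v = lim_{s→0} s·G(s) = 12·1·3 / (8·16·18) = 1/64.

1/64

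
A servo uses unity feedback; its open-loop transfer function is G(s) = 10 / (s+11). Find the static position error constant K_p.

10/11

G(s) has no factors of s in the denominator, so the system is type 0.
K_p = lim_{s→0} G(s) = 10 / (11) = 10/11.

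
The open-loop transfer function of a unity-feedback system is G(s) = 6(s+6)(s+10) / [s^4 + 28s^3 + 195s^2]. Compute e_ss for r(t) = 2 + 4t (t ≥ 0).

0

Factoring s^2 from the denominator leaves a polynomial with constant term 195, so the system is type 2. By superposition:
  • 2: tracked with zero error.
  • 4t: tracked with zero error.
Total e_ss = 0.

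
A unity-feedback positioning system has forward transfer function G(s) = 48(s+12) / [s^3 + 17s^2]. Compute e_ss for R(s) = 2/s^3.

17/288

Factoring s^2 from the denominator leaves a polynomial with constant term 17, so the system is type 2.
K_a = lim_{s→0} s^2·G(s) = 48·12 / 17 = 576/17.
r(t) = t^2 gives R(s) = 2/s^3.
e_ss = 2/K_a = 2/(576/17) = 17/288.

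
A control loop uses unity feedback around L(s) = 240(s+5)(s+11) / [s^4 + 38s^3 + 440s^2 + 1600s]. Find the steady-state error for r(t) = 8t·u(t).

The denominator has no term below 1600s — 1 pole at s=0, type 1.
K_v = lim_{s→0} s·L(s) = 240·5·11 / 1600 = 8.25.
e_ss = 8/K_v = 8/8.25 = 32/33.

32/33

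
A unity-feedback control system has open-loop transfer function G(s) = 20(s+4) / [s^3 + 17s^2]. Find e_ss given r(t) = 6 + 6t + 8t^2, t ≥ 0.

3.4

Lowest-order denominator term is 17s^2, so the open loop has 2 poles at the origin → type 2 system. Taking each input component in turn:
  • 6: tracked with zero error.
  • 6t: tracked with zero error.
  • 8t^2: e_ss = 16/K_a with K_a=80/17 → 3.4.
Total e_ss = 3.4.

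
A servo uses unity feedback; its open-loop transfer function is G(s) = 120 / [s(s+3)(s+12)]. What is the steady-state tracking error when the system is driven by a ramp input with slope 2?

The open loop has one pole at the origin → type 1 system.
K_v = lim_{s→0} s·G(s) = 120 / (3·12) = 10/3.
e_ss = 2/K_v = 2/(10/3) = 0.6.

0.6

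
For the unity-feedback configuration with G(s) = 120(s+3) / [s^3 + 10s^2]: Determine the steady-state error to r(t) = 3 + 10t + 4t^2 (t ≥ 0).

2/9

The denominator has no term below 10s^2 — 2 poles at s=0, type 2. By superposition:
  • 3: tracked with zero error.
  • 10t: tracked with zero error.
  • 4t^2: e_ss = 8/K_a with K_a=36 → 2/9.
Total e_ss = 2/9.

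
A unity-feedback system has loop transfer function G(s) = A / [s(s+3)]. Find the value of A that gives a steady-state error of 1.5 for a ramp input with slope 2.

System type = 1 (one pole at s=0).
K_v = lim_{s→0} s·G(s) = A / (3) = (1/3)·A.
e_ss = 2/K_v = 1.5 ⇒ K_v = 4/3 ⇒ A = (4/3)/(1/3) = 4.

4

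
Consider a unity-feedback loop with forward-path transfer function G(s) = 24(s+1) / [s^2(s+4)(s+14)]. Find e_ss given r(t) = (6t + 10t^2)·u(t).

G(s) has two factors of s in the denominator, so the system is type 2. By superposition:
  • 6t: tracked with zero error.
  • 10t^2: e_ss = 20/K_a with K_a=3/7 → 140/3.
Total e_ss = 140/3.

140/3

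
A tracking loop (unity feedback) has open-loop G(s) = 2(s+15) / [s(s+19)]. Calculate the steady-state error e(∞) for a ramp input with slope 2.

19/15

G(s) has one factor of s in the denominator, so the system is type 1.
K_v = lim_{s→0} s·G(s) = 2·15 / (19) = 30/19.
e_ss = 2/K_v = 2/(30/19) = 19/15.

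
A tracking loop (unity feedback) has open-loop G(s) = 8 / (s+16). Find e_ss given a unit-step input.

G(s) has no factors of s in the denominator, so the system is type 0.
K_p = lim_{s→0} G(s) = 8 / (16) = 0.5.
e_ss = 1/(1 + K_p) = 1/1.5 = 2/3.

2/3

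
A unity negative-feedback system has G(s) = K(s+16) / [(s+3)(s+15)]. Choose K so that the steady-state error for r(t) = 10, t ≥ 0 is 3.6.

The open loop has no poles at the origin → type 0 system.
K_p = lim_{s→0} G(s) = K·16 / (3·15) = (16/45)·K.
e_ss = 10/(1 + K_p) = 3.6 ⇒ 1 + (16/45)·K = 25/9 ⇒ K = 5.

5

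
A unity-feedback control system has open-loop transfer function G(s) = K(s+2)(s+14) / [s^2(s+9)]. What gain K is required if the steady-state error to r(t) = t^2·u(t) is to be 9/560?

The open loop has two poles at the origin → type 2 system.
K_a = lim_{s→0} s^2·G(s) = K·2·14 / (9) = (28/9)·K.
e_ss = 2/K_a = 9/560 ⇒ K_a = 1120/9 ⇒ K = (1120/9)/(28/9) = 40.

40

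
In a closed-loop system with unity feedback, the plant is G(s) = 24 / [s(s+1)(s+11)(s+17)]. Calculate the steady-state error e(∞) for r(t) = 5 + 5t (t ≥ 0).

One free integrator in G(s): this is a type 1 system. By superposition:
  • 5: tracked with zero error.
  • 5t: e_ss = 5/K_v with K_v=24/187 → 935/24.
Total e_ss = 935/24.

935/24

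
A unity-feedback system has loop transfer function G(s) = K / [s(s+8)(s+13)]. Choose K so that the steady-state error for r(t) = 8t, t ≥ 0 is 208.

4

One free integrator in G(s): this is a type 1 system.
K_v = lim_{s→0} s·G(s) = K / (8·13) = (1/104)·K.
e_ss = 8/K_v = 208 ⇒ K_v = 1/26 ⇒ K = (1/26)/(1/104) = 4.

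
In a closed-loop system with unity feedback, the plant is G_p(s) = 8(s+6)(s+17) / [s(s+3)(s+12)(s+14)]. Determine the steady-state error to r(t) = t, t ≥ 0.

G_p(s) has one factor of s in the denominator, so the system is type 1.
K_v = lim_{s→0} s·G_p(s) = 8·6·17 / (3·12·14) = 34/21.
e_ss = 1/K_v = 1/(34/21) = 21/34.

21/34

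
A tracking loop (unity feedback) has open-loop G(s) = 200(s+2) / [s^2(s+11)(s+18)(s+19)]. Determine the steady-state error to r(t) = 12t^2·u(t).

The open loop has two poles at the origin → type 2 system.
K_a = lim_{s→0} s^2·G(s) = 200·2 / (11·18·19) = 200/1881.
r(t) = 12t^2 gives R(s) = 24/s^3.
e_ss = 24/K_a = 24/(200/1881) = 225.72.

225.72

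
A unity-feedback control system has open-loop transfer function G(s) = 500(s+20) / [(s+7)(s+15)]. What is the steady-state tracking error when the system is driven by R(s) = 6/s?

126/2021

No free integrators in G(s): this is a type 0 system.
K_p = lim_{s→0} G(s) = 500·20 / (7·15) = 2000/21.
e_ss = 6/(1 + K_p) = 6/(2021/21) = 126/2021.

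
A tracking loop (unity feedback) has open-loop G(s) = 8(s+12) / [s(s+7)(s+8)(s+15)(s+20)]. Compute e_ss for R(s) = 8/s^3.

infinity

System type = 1 (one pole at s=0).
K_a = lim_{s→0} s^2·G(s) = 0; the steady-state error to this parabolic input grows without bound.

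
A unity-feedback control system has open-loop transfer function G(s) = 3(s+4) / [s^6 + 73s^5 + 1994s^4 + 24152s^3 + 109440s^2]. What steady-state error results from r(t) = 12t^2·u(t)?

Lowest-order denominator term is 109440s^2, so the open loop has 2 poles at the origin → type 2 system.
K_a = lim_{s→0} s^2·G(s) = 3·4 / 109440 = 1/9120.
r(t) = 12t^2 gives R(s) = 24/s^3.
e_ss = 24/K_a = 24/(1/9120) = 218880.

218880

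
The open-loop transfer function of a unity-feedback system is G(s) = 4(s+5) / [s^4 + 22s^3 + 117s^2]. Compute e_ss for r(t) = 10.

Factoring s^2 from the denominator leaves a polynomial with constant term 117, so the system is type 2.
K_p = ∞ for a type-2 system; e_ss to a step is zero.

0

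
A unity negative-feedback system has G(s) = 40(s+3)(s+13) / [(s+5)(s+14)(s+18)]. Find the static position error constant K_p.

26/21

No free integrators in G(s): this is a type 0 system.
K_p = lim_{s→0} G(s) = 40·3·13 / (5·14·18) = 26/21.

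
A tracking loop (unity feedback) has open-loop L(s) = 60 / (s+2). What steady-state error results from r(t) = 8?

The open loop has no poles at the origin → type 0 system.
K_p = lim_{s→0} L(s) = 60 / (2) = 30.
e_ss = 8/(1 + K_p) = 8/31.

8/31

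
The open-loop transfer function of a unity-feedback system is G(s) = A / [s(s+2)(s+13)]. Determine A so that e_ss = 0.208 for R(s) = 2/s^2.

250

The open loop has one pole at the origin → type 1 system.
K_v = lim_{s→0} s·G(s) = A / (2·13) = (1/26)·A.
e_ss = 2/K_v = 0.208 ⇒ K_v = 125/13 ⇒ A = (125/13)/(1/26) = 250.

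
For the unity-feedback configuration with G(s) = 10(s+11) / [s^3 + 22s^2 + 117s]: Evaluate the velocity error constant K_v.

110/117

Lowest-order denominator term is 117s, so the open loop has 1 pole at the origin → type 1 system.
K_v = lim_{s→0} s·G(s) = 10·11 / 117 = 110/117.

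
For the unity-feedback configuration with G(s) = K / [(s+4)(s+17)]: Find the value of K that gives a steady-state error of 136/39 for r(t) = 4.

No free integrators in G(s): this is a type 0 system.
K_p = lim_{s→0} G(s) = K / (4·17) = (1/68)·K.
e_ss = 4/(1 + K_p) = 136/39 ⇒ 1 + (1/68)·K = 39/34 ⇒ K = 10.

10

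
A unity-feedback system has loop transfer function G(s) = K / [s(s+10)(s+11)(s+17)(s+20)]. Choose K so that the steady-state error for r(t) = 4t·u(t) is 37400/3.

12

G(s) has one factor of s in the denominator, so the system is type 1.
K_v = lim_{s→0} s·G(s) = K / (10·11·17·20) = (1/37400)·K.
e_ss = 4/K_v = 37400/3 ⇒ K_v = 3/9350 ⇒ K = (3/9350)/(1/37400) = 12.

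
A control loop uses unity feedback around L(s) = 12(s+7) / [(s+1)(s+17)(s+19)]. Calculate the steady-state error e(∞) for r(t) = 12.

3876/407

No free integrators in L(s): this is a type 0 system.
K_p = lim_{s→0} L(s) = 12·7 / (1·17·19) = 84/323.
e_ss = 12/(1 + K_p) = 12/(407/323) = 3876/407.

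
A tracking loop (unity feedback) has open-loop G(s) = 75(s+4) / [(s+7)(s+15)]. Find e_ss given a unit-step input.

7/27

The open loop has no poles at the origin → type 0 system.
K_p = lim_{s→0} G(s) = 75·4 / (7·15) = 20/7.
e_ss = 1/(1 + K_p) = 1/(27/7) = 7/27.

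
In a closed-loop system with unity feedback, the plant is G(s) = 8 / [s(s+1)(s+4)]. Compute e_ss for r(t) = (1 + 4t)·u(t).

G(s) has one factor of s in the denominator, so the system is type 1. Treating each term separately:
  • 1: tracked with zero error.
  • 4t: e_ss = 4/K_v with K_v=2 → 2.
Total e_ss = 2.

2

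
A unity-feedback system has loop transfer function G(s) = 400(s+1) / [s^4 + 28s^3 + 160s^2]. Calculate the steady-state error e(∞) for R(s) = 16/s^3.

6.4

Lowest-order denominator term is 160s^2, so the open loop has 2 poles at the origin → type 2 system.
K_a = lim_{s→0} s^2·G(s) = 400·1 / 160 = 2.5.
r(t) = 8t^2 gives R(s) = 16/s^3.
e_ss = 16/K_a = 16/2.5 = 6.4.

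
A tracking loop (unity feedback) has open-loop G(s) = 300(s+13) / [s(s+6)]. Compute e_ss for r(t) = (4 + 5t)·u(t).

1/130

System type = 1 (one pole at s=0). By superposition:
  • 4: tracked with zero error.
  • 5t: e_ss = 5/K_v with K_v=650 → 1/130.
Total e_ss = 1/130.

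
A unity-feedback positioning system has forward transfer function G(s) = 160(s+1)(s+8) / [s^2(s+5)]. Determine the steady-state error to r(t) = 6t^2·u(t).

G(s) has two factors of s in the denominator, so the system is type 2.
K_a = lim_{s→0} s^2·G(s) = 160·1·8 / (5) = 256.
r(t) = 6t^2 gives R(s) = 12/s^3.
e_ss = 12/K_a = 12/256 = 3/64.

3/64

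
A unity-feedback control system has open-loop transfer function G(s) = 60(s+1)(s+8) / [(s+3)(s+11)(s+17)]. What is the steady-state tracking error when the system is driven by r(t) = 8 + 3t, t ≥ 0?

System type = 0 (no poles at s=0). Treating each term separately:
  • 8: e_ss = 8/(1+K_p) with K_p=160/187 → 1496/347.
  • 3t: a type-0 system cannot track it, e_ss → ∞.
The unbounded component dominates.

infinity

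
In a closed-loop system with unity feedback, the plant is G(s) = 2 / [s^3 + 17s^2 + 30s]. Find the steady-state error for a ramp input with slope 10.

Lowest-order denominator term is 30s, so the open loop has 1 pole at the origin → type 1 system.
K_v = lim_{s→0} s·G(s) = 2 / 30 = 1/15.
e_ss = 10/K_v = 10/(1/15) = 150.

150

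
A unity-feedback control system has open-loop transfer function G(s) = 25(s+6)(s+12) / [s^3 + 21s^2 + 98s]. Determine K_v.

900/49

Factoring s from the denominator leaves a polynomial with constant term 98, so the system is type 1.
K_v = lim_{s→0} s·G(s) = 25·6·12 / 98 = 900/49.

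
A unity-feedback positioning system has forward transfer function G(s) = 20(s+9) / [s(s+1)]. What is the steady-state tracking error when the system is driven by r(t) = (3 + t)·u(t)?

One free integrator in G(s): this is a type 1 system. By superposition:
  • 3: tracked with zero error.
  • t: e_ss = 1/K_v with K_v=180 → 1/180.
Total e_ss = 1/180.

1/180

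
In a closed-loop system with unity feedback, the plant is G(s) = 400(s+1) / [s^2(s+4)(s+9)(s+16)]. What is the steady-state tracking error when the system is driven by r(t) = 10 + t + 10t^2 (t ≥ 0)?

28.8

The open loop has two poles at the origin → type 2 system. Treating each term separately:
  • 10: tracked with zero error.
  • t: tracked with zero error.
  • 10t^2: e_ss = 20/K_a with K_a=25/36 → 28.8.
Total e_ss = 28.8.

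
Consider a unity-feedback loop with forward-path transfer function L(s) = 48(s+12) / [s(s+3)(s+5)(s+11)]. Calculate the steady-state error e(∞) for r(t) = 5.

0

System type = 1 (one pole at s=0).
A type-1 system has K_p = ∞, so it tracks a step input with zero steady-state error.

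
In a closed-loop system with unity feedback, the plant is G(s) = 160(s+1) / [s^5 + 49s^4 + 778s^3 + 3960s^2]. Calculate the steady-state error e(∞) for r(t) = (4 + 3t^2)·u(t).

The denominator has no term below 3960s^2 — 2 poles at s=0, type 2. Treating each term separately:
  • 4: tracked with zero error.
  • 3t^2: e_ss = 6/K_a with K_a=4/99 → 148.5.
Total e_ss = 148.5.

148.5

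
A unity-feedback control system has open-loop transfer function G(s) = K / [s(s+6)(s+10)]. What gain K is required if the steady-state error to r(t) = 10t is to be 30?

20

G(s) has one factor of s in the denominator, so the system is type 1.
K_v = lim_{s→0} s·G(s) = K / (6·10) = (1/60)·K.
e_ss = 10/K_v = 30 ⇒ K_v = 1/3 ⇒ K = (1/3)/(1/60) = 20.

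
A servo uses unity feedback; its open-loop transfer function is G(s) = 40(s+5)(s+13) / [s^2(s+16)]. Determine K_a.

162.5

Two free integrators in G(s): this is a type 2 system.
K_a = lim_{s→0} s^2·G(s) = 40·5·13 / (16) = 162.5.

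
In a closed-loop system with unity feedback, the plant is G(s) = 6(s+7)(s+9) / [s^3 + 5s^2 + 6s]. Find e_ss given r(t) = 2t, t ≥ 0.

Lowest-order denominator term is 6s, so the open loop has 1 pole at the origin → type 1 system.
K_v = lim_{s→0} s·G(s) = 6·7·9 / 6 = 63.
e_ss = 2/K_v = 2/63.

2/63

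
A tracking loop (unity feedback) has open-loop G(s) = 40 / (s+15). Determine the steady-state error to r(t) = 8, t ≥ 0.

24/11

The open loop has no poles at the origin → type 0 system.
K_p = lim_{s→0} G(s) = 40 / (15) = 8/3.
e_ss = 8/(1 + K_p) = 8/(11/3) = 24/11.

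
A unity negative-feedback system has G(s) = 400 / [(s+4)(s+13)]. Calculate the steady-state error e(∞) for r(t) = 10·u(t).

The open loop has no poles at the origin → type 0 system.
K_p = lim_{s→0} G(s) = 400 / (4·13) = 100/13.
e_ss = 10/(1 + K_p) = 10/(113/13) = 130/113.

130/113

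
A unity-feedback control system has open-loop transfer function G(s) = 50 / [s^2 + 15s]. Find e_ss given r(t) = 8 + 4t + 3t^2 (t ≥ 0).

infinity

The denominator has no term below 15s — 1 pole at s=0, type 1. By superposition:
  • 8: tracked with zero error.
  • 4t: e_ss = 4/K_v with K_v=10/3 → 1.2.
  • 3t^2: a type-1 system cannot track it, e_ss → ∞.
The unbounded component dominates.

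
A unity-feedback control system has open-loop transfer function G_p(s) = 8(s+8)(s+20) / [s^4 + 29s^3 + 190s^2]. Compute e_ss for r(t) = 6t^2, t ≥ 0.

57/32

Lowest-order denominator term is 190s^2, so the open loop has 2 poles at the origin → type 2 system.
K_a = lim_{s→0} s^2·G_p(s) = 8·8·20 / 190 = 128/19.
r(t) = 6t^2 gives R(s) = 12/s^3.
e_ss = 12/K_a = 12/(128/19) = 57/32.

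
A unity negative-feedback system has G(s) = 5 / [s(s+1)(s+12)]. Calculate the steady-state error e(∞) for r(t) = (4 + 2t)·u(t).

System type = 1 (one pole at s=0). Taking each input component in turn:
  • 4: tracked with zero error.
  • 2t: e_ss = 2/K_v with K_v=5/12 → 4.8.
Total e_ss = 4.8.

4.8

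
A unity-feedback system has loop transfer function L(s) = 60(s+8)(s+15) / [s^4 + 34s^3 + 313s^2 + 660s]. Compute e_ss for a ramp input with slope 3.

Factoring s from the denominator leaves a polynomial with constant term 660, so the system is type 1.
K_v = lim_{s→0} s·L(s) = 60·8·15 / 660 = 120/11.
e_ss = 3/K_v = 3/(120/11) = 0.275.

0.275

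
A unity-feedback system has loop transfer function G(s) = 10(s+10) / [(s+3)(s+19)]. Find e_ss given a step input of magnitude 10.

570/157

G(s) has no factors of s in the denominator, so the system is type 0.
K_p = lim_{s→0} G(s) = 10·10 / (3·19) = 100/57.
e_ss = 10/(1 + K_p) = 10/(157/57) = 570/157.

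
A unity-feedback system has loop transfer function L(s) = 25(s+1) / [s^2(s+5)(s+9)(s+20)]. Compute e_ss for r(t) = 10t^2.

The open loop has two poles at the origin → type 2 system.
K_a = lim_{s→0} s^2·L(s) = 25·1 / (5·9·20) = 1/36.
r(t) = 10t^2 gives R(s) = 20/s^3.
e_ss = 20/K_a = 20/(1/36) = 720.

720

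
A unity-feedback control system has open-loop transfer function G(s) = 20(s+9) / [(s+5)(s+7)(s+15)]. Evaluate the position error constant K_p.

G(s) has no factors of s in the denominator, so the system is type 0.
K_p = lim_{s→0} G(s) = 20·9 / (5·7·15) = 12/35.

12/35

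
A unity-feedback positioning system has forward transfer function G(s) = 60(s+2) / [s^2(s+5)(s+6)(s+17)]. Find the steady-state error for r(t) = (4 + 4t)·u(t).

0

Two free integrators in G(s): this is a type 2 system. Taking each input component in turn:
  • 4: tracked with zero error.
  • 4t: tracked with zero error.
Total e_ss = 0.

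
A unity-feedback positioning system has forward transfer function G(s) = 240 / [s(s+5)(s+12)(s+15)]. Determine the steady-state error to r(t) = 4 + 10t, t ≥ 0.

37.5

One free integrator in G(s): this is a type 1 system. Taking each input component in turn:
  • 4: tracked with zero error.
  • 10t: e_ss = 10/K_v with K_v=4/15 → 37.5.
Total e_ss = 37.5.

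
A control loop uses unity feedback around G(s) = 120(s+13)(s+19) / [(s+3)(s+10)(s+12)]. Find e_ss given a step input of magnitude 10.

System type = 0 (no poles at s=0).
K_p = lim_{s→0} G(s) = 120·13·19 / (3·10·12) = 247/3.
e_ss = 10/(1 + K_p) = 10/(250/3) = 0.12.

0.12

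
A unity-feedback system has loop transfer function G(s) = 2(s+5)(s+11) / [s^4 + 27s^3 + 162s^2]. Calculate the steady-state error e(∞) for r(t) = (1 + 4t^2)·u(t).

648/55

Factoring s^2 from the denominator leaves a polynomial with constant term 162, so the system is type 2. Treating each term separately:
  • 1: tracked with zero error.
  • 4t^2: e_ss = 8/K_a with K_a=55/81 → 648/55.
Total e_ss = 648/55.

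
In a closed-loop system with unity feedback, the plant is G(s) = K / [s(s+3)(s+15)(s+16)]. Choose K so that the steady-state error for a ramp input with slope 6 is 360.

12

One free integrator in G(s): this is a type 1 system.
K_v = lim_{s→0} s·G(s) = K / (3·15·16) = (1/720)·K.
e_ss = 6/K_v = 360 ⇒ K_v = 1/60 ⇒ K = (1/60)/(1/720) = 12.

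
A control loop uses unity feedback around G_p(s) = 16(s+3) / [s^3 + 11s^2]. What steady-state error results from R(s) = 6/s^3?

Factoring s^2 from the denominator leaves a polynomial with constant term 11, so the system is type 2.
K_a = lim_{s→0} s^2·G_p(s) = 16·3 / 11 = 48/11.
r(t) = 3t^2 gives R(s) = 6/s^3.
e_ss = 6/K_a = 6/(48/11) = 1.375.

1.375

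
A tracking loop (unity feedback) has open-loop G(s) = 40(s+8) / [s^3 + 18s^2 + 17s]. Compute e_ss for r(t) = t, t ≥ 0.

The denominator has no term below 17s — 1 pole at s=0, type 1.
K_v = lim_{s→0} s·G(s) = 40·8 / 17 = 320/17.
e_ss = 1/K_v = 1/(320/17) = 17/320.

17/320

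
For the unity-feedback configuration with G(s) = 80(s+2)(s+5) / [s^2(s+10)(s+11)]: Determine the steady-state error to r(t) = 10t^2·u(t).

Two free integrators in G(s): this is a type 2 system.
K_a = lim_{s→0} s^2·G(s) = 80·2·5 / (10·11) = 80/11.
r(t) = 10t^2 gives R(s) = 20/s^3.
e_ss = 20/K_a = 20/(80/11) = 2.75.

2.75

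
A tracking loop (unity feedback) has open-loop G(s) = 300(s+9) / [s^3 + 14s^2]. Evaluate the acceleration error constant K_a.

The denominator has no term below 14s^2 — 2 poles at s=0, type 2.
K_a = lim_{s→0} s^2·G(s) = 300·9 / 14 = 1350/7.

1350/7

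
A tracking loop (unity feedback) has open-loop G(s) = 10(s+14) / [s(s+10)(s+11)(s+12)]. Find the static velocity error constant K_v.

One free integrator in G(s): this is a type 1 system.
K_v = lim_{s→0} s·G(s) = 10·14 / (10·11·12) = 7/66.

7/66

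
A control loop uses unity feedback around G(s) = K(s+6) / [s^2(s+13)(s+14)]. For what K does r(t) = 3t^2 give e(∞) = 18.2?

10

G(s) has two factors of s in the denominator, so the system is type 2.
K_a = lim_{s→0} s^2·G(s) = K·6 / (13·14) = (3/91)·K.
e_ss = 6/K_a = 18.2 ⇒ K_a = 30/91 ⇒ K = (30/91)/(3/91) = 10.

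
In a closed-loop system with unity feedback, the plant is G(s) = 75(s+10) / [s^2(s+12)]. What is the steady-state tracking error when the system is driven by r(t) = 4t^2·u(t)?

G(s) has two factors of s in the denominator, so the system is type 2.
K_a = lim_{s→0} s^2·G(s) = 75·10 / (12) = 62.5.
r(t) = 4t^2 gives R(s) = 8/s^3.
e_ss = 8/K_a = 8/62.5 = 0.128.

0.128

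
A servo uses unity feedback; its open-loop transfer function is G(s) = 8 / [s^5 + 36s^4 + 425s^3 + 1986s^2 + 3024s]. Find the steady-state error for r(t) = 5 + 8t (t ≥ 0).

3024

Lowest-order denominator term is 3024s, so the open loop has 1 pole at the origin → type 1 system. Treating each term separately:
  • 5: tracked with zero error.
  • 8t: e_ss = 8/K_v with K_v=1/378 → 3024.
Total e_ss = 3024.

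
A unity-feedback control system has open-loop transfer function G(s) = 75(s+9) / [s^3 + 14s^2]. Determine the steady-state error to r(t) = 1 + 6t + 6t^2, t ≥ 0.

56/225

The denominator has no term below 14s^2 — 2 poles at s=0, type 2. Treating each term separately:
  • 1: tracked with zero error.
  • 6t: tracked with zero error.
  • 6t^2: e_ss = 12/K_a with K_a=675/14 → 56/225.
Total e_ss = 56/225.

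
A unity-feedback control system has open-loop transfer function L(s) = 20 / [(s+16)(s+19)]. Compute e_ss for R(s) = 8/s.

608/81

No free integrators in L(s): this is a type 0 system.
K_p = lim_{s→0} L(s) = 20 / (16·19) = 5/76.
e_ss = 8/(1 + K_p) = 8/(81/76) = 608/81.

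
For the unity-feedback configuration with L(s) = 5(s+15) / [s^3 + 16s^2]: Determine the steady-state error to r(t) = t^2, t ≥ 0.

Lowest-order denominator term is 16s^2, so the open loop has 2 poles at the origin → type 2 system.
K_a = lim_{s→0} s^2·L(s) = 5·15 / 16 = 4.6875.
r(t) = t^2 gives R(s) = 2/s^3.
e_ss = 2/K_a = 2/4.6875 = 32/75.

32/75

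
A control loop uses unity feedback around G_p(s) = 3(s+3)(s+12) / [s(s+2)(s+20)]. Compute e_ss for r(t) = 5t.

System type = 1 (one pole at s=0).
K_v = lim_{s→0} s·G_p(s) = 3·3·12 / (2·20) = 2.7.
e_ss = 5/K_v = 5/2.7 = 50/27.

50/27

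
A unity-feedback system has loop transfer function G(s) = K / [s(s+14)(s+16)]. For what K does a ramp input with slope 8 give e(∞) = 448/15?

One free integrator in G(s): this is a type 1 system.
K_v = lim_{s→0} s·G(s) = K / (14·16) = (1/224)·K.
e_ss = 8/K_v = 448/15 ⇒ K_v = 15/56 ⇒ K = (15/56)/(1/224) = 60.

60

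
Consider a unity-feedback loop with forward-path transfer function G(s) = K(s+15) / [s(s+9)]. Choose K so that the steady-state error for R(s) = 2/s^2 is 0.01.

120

The open loop has one pole at the origin → type 1 system.
K_v = lim_{s→0} s·G(s) = K·15 / (9) = (5/3)·K.
e_ss = 2/K_v = 0.01 ⇒ K_v = 200 ⇒ K = 200/(5/3) = 120.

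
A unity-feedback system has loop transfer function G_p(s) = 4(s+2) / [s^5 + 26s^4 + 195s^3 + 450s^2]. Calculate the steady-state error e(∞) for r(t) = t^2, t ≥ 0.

112.5

Lowest-order denominator term is 450s^2, so the open loop has 2 poles at the origin → type 2 system.
K_a = lim_{s→0} s^2·G_p(s) = 4·2 / 450 = 4/225.
r(t) = t^2 gives R(s) = 2/s^3.
e_ss = 2/K_a = 2/(4/225) = 112.5.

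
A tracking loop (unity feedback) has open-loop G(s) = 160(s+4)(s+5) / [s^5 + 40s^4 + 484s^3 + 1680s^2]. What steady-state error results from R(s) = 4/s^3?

2.1

Lowest-order denominator term is 1680s^2, so the open loop has 2 poles at the origin → type 2 system.
K_a = lim_{s→0} s^2·G(s) = 160·4·5 / 1680 = 40/21.
r(t) = 2t^2 gives R(s) = 4/s^3.
e_ss = 4/K_a = 4/(40/21) = 2.1.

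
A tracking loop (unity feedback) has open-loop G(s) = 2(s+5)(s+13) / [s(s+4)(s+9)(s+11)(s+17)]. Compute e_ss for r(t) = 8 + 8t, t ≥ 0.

26928/65

System type = 1 (one pole at s=0). By superposition:
  • 8: tracked with zero error.
  • 8t: e_ss = 8/K_v with K_v=65/3366 → 26928/65.
Total e_ss = 26928/65.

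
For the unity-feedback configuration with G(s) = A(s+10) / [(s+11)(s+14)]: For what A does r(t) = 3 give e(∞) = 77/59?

The open loop has no poles at the origin → type 0 system.
K_p = lim_{s→0} G(s) = A·10 / (11·14) = (5/77)·A.
e_ss = 3/(1 + K_p) = 77/59 ⇒ 1 + (5/77)·A = 177/77 ⇒ A = 20.

20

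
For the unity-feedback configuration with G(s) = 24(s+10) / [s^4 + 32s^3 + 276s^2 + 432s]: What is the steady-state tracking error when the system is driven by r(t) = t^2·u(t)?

infinity

Lowest-order denominator term is 432s, so the open loop has 1 pole at the origin → type 1 system.
For a type-1 system K_a = 0, so e_ss to a parabolic input is unbounded.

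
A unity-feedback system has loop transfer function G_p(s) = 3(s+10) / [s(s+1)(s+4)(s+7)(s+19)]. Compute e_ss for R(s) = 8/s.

0

System type = 1 (one pole at s=0).
A type-1 system has K_p = ∞, so it tracks a step input with zero steady-state error.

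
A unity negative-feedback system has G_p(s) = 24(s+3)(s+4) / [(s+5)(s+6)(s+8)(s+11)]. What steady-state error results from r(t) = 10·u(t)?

The open loop has no poles at the origin → type 0 system.
K_p = lim_{s→0} G_p(s) = 24·3·4 / (5·6·8·11) = 6/55.
e_ss = 10/(1 + K_p) = 10/(61/55) = 550/61.

550/61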